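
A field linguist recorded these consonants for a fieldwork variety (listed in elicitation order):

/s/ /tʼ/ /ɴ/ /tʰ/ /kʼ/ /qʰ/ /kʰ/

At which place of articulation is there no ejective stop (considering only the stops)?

Aspirated: /tʰ/ (alveolar), /kʰ/ (velar), /qʰ/ (uvular).
Ejective: /tʼ/ (alveolar), /kʼ/ (velar).
Every place of articulation has an ejective member except uvular, where /qʼ/ would be expected.

uvular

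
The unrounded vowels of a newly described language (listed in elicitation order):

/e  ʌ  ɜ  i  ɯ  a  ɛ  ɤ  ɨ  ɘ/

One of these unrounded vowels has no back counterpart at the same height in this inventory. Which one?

/a/

High: /i/ ~ /ɨ/ ~ /ɯ/
High-mid: /e/ ~ /ɘ/ ~ /ɤ/
Low-mid: /ɛ/ ~ /ɜ/ ~ /ʌ/
Low: only /a/ (front); no back partner.
So /a/ is the unpaired segment.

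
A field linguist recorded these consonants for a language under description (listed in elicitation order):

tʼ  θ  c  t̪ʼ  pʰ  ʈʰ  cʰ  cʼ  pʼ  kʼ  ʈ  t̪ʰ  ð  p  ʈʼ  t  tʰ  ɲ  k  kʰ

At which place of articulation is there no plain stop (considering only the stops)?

Plain: /p/ (bilabial), /t/ (alveolar), /ʈ/ (retroflex), /c/ (palatal), /k/ (velar).
Aspirated: /pʰ/ (bilabial), /t̪ʰ/ (dental), /tʰ/ (alveolar), /ʈʰ/ (retroflex), /cʰ/ (palatal), /kʰ/ (velar).
Ejective: /pʼ/ (bilabial), /t̪ʼ/ (dental), /tʼ/ (alveolar), /ʈʼ/ (retroflex), /cʼ/ (palatal), /kʼ/ (velar).
Every place of articulation has a plain member except dental, where /t̪/ would be expected.

dental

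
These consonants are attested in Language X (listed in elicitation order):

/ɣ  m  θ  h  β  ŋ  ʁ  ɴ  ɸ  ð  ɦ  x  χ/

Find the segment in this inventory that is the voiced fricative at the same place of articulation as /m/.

/β/

/m/ is a bilabial nasal.
The voiced fricative at the same place is a voiced bilabial fricative — in this inventory, /β/.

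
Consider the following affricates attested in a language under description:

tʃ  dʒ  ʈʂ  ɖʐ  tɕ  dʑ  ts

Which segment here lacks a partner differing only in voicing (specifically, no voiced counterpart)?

Postalveolar: /tʃ/ ~ /dʒ/
Retroflex: /ʈʂ/ ~ /ɖʐ/
Alveolo-palatal: /tɕ/ ~ /dʑ/
Alveolar: only /ts/ (voiceless); no voiced partner.
So /ts/ is the unpaired segment.

/ts/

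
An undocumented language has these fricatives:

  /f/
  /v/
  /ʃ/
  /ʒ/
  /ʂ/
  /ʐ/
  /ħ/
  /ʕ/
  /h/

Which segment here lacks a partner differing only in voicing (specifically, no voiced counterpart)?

Labiodental: /f/ ~ /v/
Postalveolar: /ʃ/ ~ /ʒ/
Retroflex: /ʂ/ ~ /ʐ/
Pharyngeal: /ħ/ ~ /ʕ/
Glottal: only /h/ (voiceless); no voiced partner.
So /h/ is the unpaired segment.

/h/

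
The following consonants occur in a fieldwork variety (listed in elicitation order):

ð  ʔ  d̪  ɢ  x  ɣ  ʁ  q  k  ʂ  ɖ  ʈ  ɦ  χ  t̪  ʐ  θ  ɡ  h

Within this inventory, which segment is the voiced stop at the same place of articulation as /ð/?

/d̪/

/ð/ is a voiced dental fricative.
The voiced stop at the same place is a voiced dental stop — in this inventory, /d̪/.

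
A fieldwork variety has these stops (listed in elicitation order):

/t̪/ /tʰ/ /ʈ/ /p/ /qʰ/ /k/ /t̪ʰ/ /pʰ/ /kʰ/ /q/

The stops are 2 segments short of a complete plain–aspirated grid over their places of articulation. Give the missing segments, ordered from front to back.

bilabial: plain /p/, aspirated /pʰ/.
dental: plain /t̪/, aspirated /t̪ʰ/.
alveolar: plain —, aspirated /tʰ/.
retroflex: plain /ʈ/, aspirated —.
velar: plain /k/, aspirated /kʰ/.
uvular: plain /q/, aspirated /qʰ/.
Gaps, from front to back: alveolar lacks plain (/t/); retroflex lacks aspirated (/ʈʰ/).

/t/, /ʈʰ/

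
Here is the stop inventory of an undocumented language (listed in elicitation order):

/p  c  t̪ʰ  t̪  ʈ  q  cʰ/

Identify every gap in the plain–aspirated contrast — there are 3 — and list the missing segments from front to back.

/pʰ/, /ʈʰ/, /qʰ/

bilabial: plain /p/, aspirated —.
dental: plain /t̪/, aspirated /t̪ʰ/.
retroflex: plain /ʈ/, aspirated —.
palatal: plain /c/, aspirated /cʰ/.
uvular: plain /q/, aspirated —.
Gaps, from front to back: bilabial lacks aspirated (/pʰ/); retroflex lacks aspirated (/ʈʰ/); uvular lacks aspirated (/qʰ/).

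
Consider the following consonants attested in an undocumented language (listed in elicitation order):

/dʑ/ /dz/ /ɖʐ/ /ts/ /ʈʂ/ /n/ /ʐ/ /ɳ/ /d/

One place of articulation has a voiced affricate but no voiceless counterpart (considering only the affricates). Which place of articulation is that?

alveolo-palatal

Voiceless: /ts/ (alveolar), /ʈʂ/ (retroflex).
Voiced: /dz/ (alveolar), /ɖʐ/ (retroflex), /dʑ/ (alveolo-palatal).
Every place of articulation has a voiceless member except alveolo-palatal, where /tɕ/ would be expected.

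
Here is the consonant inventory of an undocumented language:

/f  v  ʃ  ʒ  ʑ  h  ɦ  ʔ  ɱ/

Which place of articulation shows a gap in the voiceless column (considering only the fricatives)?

labiodental: voiceless /f/, voiced /v/.
postalveolar: voiceless /ʃ/, voiced /ʒ/.
alveolo-palatal: voiceless —, voiced /ʑ/.
glottal: voiceless /h/, voiced /ɦ/.
Every place of articulation has a voiceless member except alveolo-palatal, where /ɕ/ would be expected.

alveolo-palatal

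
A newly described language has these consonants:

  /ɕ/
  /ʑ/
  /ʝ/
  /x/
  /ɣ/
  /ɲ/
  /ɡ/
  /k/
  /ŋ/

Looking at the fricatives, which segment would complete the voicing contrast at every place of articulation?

/ç/

alveolo-palatal: voiceless /ɕ/, voiced /ʑ/.
palatal: voiceless —, voiced /ʝ/.
velar: voiceless /x/, voiced /ɣ/.
The palatal row has no voiceless member, so the gap is the voiceless palatal fricative /ç/.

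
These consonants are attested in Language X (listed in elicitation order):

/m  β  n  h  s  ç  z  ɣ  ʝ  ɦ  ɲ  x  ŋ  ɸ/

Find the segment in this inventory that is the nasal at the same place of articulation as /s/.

/s/ is a voiceless alveolar fricative.
The nasal at the same place is an alveolar nasal — in this inventory, /n/.

/n/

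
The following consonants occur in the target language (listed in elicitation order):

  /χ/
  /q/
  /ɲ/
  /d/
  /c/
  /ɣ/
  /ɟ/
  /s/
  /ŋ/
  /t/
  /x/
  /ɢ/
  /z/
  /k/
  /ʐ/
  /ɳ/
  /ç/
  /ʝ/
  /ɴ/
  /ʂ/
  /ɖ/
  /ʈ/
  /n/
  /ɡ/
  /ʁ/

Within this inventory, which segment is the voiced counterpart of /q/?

/ɢ/

/q/ is a voiceless uvular stop.
The voiced counterpart is a voiced uvular stop — in this inventory, /ɢ/.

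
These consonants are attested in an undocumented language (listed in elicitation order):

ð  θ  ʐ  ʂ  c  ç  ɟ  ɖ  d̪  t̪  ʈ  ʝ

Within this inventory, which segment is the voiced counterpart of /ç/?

/ʝ/

/ç/ is a voiceless palatal fricative.
The voiced counterpart is a voiced palatal fricative — in this inventory, /ʝ/.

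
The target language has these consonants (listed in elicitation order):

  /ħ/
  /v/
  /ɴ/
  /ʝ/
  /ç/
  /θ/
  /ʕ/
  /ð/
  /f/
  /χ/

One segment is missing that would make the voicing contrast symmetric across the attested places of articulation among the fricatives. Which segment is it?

/ʁ/

Voiceless: /f/ (labiodental), /θ/ (dental), /ç/ (palatal), /χ/ (uvular), /ħ/ (pharyngeal).
Voiced: /v/ (labiodental), /ð/ (dental), /ʝ/ (palatal), /ʕ/ (pharyngeal).
The uvular row has no voiced member, so the gap is the voiced uvular fricative /ʁ/.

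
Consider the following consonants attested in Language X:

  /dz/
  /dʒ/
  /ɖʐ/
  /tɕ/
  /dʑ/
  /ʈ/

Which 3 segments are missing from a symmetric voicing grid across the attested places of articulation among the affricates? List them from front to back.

place of articulation  voiceless  voiced  
alveolar          —         dz      
postalveolar      —         dʒ      
retroflex         —         ɖʐ      
alveolo-palatal   tɕ        dʑ      
Gaps, from front to back: alveolar lacks voiceless (/ts/); postalveolar lacks voiceless (/tʃ/); retroflex lacks voiceless (/ʈʂ/).

/ts/, /tʃ/, /ʈʂ/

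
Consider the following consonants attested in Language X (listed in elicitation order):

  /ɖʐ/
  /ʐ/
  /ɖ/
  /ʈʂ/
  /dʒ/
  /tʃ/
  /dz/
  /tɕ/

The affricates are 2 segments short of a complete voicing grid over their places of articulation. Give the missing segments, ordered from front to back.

/ts/, /dʑ/

place of articulation  voiceless  voiced  
alveolar          —         dz      
postalveolar      tʃ        dʒ      
retroflex         ʈʂ        ɖʐ      
alveolo-palatal   tɕ        —       
Gaps, from front to back: alveolar lacks voiceless (/ts/); alveolo-palatal lacks voiced (/dʑ/).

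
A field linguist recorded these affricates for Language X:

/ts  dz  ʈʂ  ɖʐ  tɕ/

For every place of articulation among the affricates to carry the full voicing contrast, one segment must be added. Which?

Voiceless: /ts/ (alveolar), /ʈʂ/ (retroflex), /tɕ/ (alveolo-palatal).
Voiced: /dz/ (alveolar), /ɖʐ/ (retroflex).
The alveolo-palatal row has no voiced member, so the gap is the voiced alveolo-palatal affricate /dʑ/.

/dʑ/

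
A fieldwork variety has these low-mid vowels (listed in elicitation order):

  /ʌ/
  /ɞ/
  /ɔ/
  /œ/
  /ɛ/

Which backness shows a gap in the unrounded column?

central

Unrounded: /ɛ/ (front), /ʌ/ (back).
Rounded: /œ/ (front), /ɞ/ (central), /ɔ/ (back).
Every backness has an unrounded member except central, where /ɜ/ would be expected.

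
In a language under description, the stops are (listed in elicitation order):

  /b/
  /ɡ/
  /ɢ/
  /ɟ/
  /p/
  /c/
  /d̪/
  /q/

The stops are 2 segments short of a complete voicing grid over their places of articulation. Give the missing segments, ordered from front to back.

Voiceless: /p/ (bilabial), /c/ (palatal), /q/ (uvular).
Voiced: /b/ (bilabial), /d̪/ (dental), /ɟ/ (palatal), /ɡ/ (velar), /ɢ/ (uvular).
Gaps, from front to back: dental lacks voiceless (/t̪/); velar lacks voiceless (/k/).

/t̪/, /k/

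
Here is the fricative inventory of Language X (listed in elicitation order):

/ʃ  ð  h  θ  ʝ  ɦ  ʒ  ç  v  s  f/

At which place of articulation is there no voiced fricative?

Voiceless: /f/ (labiodental), /θ/ (dental), /s/ (alveolar), /ʃ/ (postalveolar), /ç/ (palatal), /h/ (glottal).
Voiced: /v/ (labiodental), /ð/ (dental), /ʒ/ (postalveolar), /ʝ/ (palatal), /ɦ/ (glottal).
Every place of articulation has a voiced member except alveolar, where /z/ would be expected.

alveolar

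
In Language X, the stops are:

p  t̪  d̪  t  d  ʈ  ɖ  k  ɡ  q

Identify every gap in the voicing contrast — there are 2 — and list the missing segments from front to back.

/b/, /ɢ/

bilabial: voiceless /p/, voiced —.
dental: voiceless /t̪/, voiced /d̪/.
alveolar: voiceless /t/, voiced /d/.
retroflex: voiceless /ʈ/, voiced /ɖ/.
velar: voiceless /k/, voiced /ɡ/.
uvular: voiceless /q/, voiced —.
Gaps, from front to back: bilabial lacks voiced (/b/); uvular lacks voiced (/ɢ/).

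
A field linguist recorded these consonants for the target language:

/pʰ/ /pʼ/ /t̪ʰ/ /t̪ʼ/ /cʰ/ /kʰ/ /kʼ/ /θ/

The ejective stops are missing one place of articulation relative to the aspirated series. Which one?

place of articulation  aspirated  ejective
bilabial          pʰ        pʼ      
dental            t̪ʰ       t̪ʼ     
palatal           cʰ        —       
velar             kʰ        kʼ      
Every place of articulation has an ejective member except palatal, where /cʼ/ would be expected.

palatal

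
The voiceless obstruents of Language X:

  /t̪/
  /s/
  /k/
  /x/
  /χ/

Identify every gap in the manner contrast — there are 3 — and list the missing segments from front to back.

/θ/, /t/, /q/

place of articulation  stop      fricative
dental            t̪        —       
alveolar          —         s       
velar             k         x       
uvular            —         χ       
Gaps, from front to back: dental lacks fricative (/θ/); alveolar lacks stop (/t/); uvular lacks stop (/q/).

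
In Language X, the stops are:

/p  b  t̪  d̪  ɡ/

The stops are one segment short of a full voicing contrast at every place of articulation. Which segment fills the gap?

Voiceless: /p/ (bilabial), /t̪/ (dental).
Voiced: /b/ (bilabial), /d̪/ (dental), /ɡ/ (velar).
The velar row has no voiceless member, so the gap is the voiceless velar stop /k/.

/k/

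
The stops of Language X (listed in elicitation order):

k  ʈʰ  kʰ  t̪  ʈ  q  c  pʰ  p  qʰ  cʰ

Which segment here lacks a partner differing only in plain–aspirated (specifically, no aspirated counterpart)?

/t̪/

Bilabial: /p/ ~ /pʰ/
Retroflex: /ʈ/ ~ /ʈʰ/
Palatal: /c/ ~ /cʰ/
Velar: /k/ ~ /kʰ/
Uvular: /q/ ~ /qʰ/
Dental: only /t̪/ (plain); no aspirated partner.
So /t̪/ is the unpaired segment.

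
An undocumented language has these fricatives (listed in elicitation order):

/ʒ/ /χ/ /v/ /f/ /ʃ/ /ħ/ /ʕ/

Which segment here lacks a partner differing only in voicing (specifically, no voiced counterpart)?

/χ/

Labiodental: /f/ ~ /v/
Postalveolar: /ʃ/ ~ /ʒ/
Pharyngeal: /ħ/ ~ /ʕ/
Uvular: only /χ/ (voiceless); no voiced partner.
So /χ/ is the unpaired segment.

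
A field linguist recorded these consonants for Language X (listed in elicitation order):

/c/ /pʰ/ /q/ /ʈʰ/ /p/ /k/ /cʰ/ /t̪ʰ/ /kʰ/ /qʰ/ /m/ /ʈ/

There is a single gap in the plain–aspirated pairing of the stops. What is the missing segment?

Plain: /p/ (bilabial), /ʈ/ (retroflex), /c/ (palatal), /k/ (velar), /q/ (uvular).
Aspirated: /pʰ/ (bilabial), /t̪ʰ/ (dental), /ʈʰ/ (retroflex), /cʰ/ (palatal), /kʰ/ (velar), /qʰ/ (uvular).
The dental row has no plain member, so the gap is the plain dental stop /t̪/.

/t̪/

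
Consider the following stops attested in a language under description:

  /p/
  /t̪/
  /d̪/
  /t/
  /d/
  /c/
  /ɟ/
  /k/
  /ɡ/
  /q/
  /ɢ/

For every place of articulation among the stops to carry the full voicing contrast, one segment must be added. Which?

/b/

bilabial: voiceless /p/, voiced —.
dental: voiceless /t̪/, voiced /d̪/.
alveolar: voiceless /t/, voiced /d/.
palatal: voiceless /c/, voiced /ɟ/.
velar: voiceless /k/, voiced /ɡ/.
uvular: voiceless /q/, voiced /ɢ/.
The bilabial row has no voiced member, so the gap is the voiced bilabial stop /b/.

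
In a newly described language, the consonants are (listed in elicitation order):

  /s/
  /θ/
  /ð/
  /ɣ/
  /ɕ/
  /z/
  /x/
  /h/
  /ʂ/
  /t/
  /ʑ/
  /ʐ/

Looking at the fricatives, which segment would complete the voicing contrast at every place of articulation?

place of articulation  voiceless  voiced  
dental            θ         ð       
alveolar          s         z       
retroflex         ʂ         ʐ       
alveolo-palatal   ɕ         ʑ       
velar             x         ɣ       
glottal           h         —       
The glottal row has no voiced member, so the gap is the voiced glottal fricative /ɦ/.

/ɦ/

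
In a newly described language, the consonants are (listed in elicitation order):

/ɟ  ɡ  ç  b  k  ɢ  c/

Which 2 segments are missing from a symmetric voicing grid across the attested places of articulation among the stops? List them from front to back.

Voiceless: /c/ (palatal), /k/ (velar).
Voiced: /b/ (bilabial), /ɟ/ (palatal), /ɡ/ (velar), /ɢ/ (uvular).
Gaps, from front to back: bilabial lacks voiceless (/p/); uvular lacks voiceless (/q/).

/p/, /q/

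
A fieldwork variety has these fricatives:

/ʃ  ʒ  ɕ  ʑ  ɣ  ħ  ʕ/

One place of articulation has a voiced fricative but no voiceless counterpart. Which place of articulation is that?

velar

Voiceless: /ʃ/ (postalveolar), /ɕ/ (alveolo-palatal), /ħ/ (pharyngeal).
Voiced: /ʒ/ (postalveolar), /ʑ/ (alveolo-palatal), /ɣ/ (velar), /ʕ/ (pharyngeal).
Every place of articulation has a voiceless member except velar, where /x/ would be expected.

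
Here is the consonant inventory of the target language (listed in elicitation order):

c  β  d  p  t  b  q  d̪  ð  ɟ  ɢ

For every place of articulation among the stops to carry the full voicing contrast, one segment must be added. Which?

place of articulation  voiceless  voiced  
bilabial          p         b       
dental            —         d̪      
alveolar          t         d       
palatal           c         ɟ       
uvular            q         ɢ       
The dental row has no voiceless member, so the gap is the voiceless dental stop /t̪/.

/t̪/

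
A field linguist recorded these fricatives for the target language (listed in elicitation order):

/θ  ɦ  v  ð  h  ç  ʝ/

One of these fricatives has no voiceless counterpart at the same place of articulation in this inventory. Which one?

/v/

Dental: /θ/ ~ /ð/
Palatal: /ç/ ~ /ʝ/
Glottal: /h/ ~ /ɦ/
Labiodental: only /v/ (voiced); no voiceless partner.
So /v/ is the unpaired segment.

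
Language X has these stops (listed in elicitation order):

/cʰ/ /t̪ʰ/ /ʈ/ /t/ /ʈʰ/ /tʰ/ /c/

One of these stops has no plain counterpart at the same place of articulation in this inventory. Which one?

Alveolar: /t/ ~ /tʰ/
Retroflex: /ʈ/ ~ /ʈʰ/
Palatal: /c/ ~ /cʰ/
Dental: only /t̪ʰ/ (aspirated); no plain partner.
So /t̪ʰ/ is the unpaired segment.

/t̪ʰ/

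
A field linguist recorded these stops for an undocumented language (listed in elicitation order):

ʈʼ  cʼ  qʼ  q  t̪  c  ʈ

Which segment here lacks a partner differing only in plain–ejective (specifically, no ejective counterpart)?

Retroflex: /ʈ/ ~ /ʈʼ/
Palatal: /c/ ~ /cʼ/
Uvular: /q/ ~ /qʼ/
Dental: only /t̪/ (plain); no ejective partner.
So /t̪/ is the unpaired segment.

/t̪/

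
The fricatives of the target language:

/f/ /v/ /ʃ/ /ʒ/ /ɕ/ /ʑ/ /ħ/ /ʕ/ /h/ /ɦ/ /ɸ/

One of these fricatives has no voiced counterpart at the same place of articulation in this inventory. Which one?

/ɸ/

Labiodental: /f/ ~ /v/
Postalveolar: /ʃ/ ~ /ʒ/
Alveolo-palatal: /ɕ/ ~ /ʑ/
Pharyngeal: /ħ/ ~ /ʕ/
Glottal: /h/ ~ /ɦ/
Bilabial: only /ɸ/ (voiceless); no voiced partner.
So /ɸ/ is the unpaired segment.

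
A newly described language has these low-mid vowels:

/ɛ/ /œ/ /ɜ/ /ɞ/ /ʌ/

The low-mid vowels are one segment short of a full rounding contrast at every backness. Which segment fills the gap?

backness          unrounded  rounded 
front             ɛ         œ       
central           ɜ         ɞ       
back              ʌ         —       
The back row has no rounded member, so the gap is the back rounded vowel /ɔ/.

/ɔ/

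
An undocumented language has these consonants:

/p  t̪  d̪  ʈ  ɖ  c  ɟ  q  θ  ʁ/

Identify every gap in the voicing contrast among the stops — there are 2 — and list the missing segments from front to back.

/b/, /ɢ/

place of articulation  voiceless  voiced  
bilabial          p         —       
dental            t̪        d̪      
retroflex         ʈ         ɖ       
palatal           c         ɟ       
uvular            q         —       
Gaps, from front to back: bilabial lacks voiced (/b/); uvular lacks voiced (/ɢ/).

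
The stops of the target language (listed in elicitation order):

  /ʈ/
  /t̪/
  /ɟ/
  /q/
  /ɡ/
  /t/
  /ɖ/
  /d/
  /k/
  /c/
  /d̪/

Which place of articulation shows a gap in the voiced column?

dental: voiceless /t̪/, voiced /d̪/.
alveolar: voiceless /t/, voiced /d/.
retroflex: voiceless /ʈ/, voiced /ɖ/.
palatal: voiceless /c/, voiced /ɟ/.
velar: voiceless /k/, voiced /ɡ/.
uvular: voiceless /q/, voiced —.
Every place of articulation has a voiced member except uvular, where /ɢ/ would be expected.

uvular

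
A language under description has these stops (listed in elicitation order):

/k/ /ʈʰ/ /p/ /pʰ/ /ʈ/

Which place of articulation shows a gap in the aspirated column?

velar

bilabial: plain /p/, aspirated /pʰ/.
retroflex: plain /ʈ/, aspirated /ʈʰ/.
velar: plain /k/, aspirated —.
Every place of articulation has an aspirated member except velar, where /kʰ/ would be expected.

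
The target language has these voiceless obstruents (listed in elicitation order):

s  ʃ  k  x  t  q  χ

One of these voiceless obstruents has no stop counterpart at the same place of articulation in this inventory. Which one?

Alveolar: /t/ ~ /s/
Velar: /k/ ~ /x/
Uvular: /q/ ~ /χ/
Postalveolar: only /ʃ/ (fricative); no stop partner.
So /ʃ/ is the unpaired segment.

/ʃ/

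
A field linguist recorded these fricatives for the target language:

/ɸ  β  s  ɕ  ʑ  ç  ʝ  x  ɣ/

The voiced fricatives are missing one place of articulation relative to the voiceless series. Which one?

bilabial: voiceless /ɸ/, voiced /β/.
alveolar: voiceless /s/, voiced —.
alveolo-palatal: voiceless /ɕ/, voiced /ʑ/.
palatal: voiceless /ç/, voiced /ʝ/.
velar: voiceless /x/, voiced /ɣ/.
Every place of articulation has a voiced member except alveolar, where /z/ would be expected.

alveolar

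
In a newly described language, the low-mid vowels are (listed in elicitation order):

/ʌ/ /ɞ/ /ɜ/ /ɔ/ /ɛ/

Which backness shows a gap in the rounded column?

front

backness          unrounded  rounded 
front             ɛ         —       
central           ɜ         ɞ       
back              ʌ         ɔ       
Every backness has a rounded member except front, where /œ/ would be expected.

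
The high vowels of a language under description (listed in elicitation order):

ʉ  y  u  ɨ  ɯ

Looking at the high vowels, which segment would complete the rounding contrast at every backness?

/i/

Unrounded: /ɨ/ (central), /ɯ/ (back).
Rounded: /y/ (front), /ʉ/ (central), /u/ (back).
The front row has no unrounded member, so the gap is the front unrounded vowel /i/.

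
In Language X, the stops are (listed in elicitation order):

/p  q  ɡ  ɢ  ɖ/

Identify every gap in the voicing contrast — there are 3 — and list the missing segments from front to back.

Voiceless: /p/ (bilabial), /q/ (uvular).
Voiced: /ɖ/ (retroflex), /ɡ/ (velar), /ɢ/ (uvular).
Gaps, from front to back: bilabial lacks voiced (/b/); retroflex lacks voiceless (/ʈ/); velar lacks voiceless (/k/).

/b/, /ʈ/, /k/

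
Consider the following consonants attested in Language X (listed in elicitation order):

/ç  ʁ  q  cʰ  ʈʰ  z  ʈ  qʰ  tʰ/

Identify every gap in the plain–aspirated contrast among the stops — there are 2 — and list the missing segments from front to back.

Plain: /ʈ/ (retroflex), /q/ (uvular).
Aspirated: /tʰ/ (alveolar), /ʈʰ/ (retroflex), /cʰ/ (palatal), /qʰ/ (uvular).
Gaps, from front to back: alveolar lacks plain (/t/); palatal lacks plain (/c/).

/t/, /c/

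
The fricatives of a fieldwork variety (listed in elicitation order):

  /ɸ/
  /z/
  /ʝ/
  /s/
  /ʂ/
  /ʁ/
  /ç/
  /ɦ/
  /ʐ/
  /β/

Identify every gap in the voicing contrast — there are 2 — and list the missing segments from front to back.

/χ/, /h/

Voiceless: /ɸ/ (bilabial), /s/ (alveolar), /ʂ/ (retroflex), /ç/ (palatal).
Voiced: /β/ (bilabial), /z/ (alveolar), /ʐ/ (retroflex), /ʝ/ (palatal), /ʁ/ (uvular), /ɦ/ (glottal).
Gaps, from front to back: uvular lacks voiceless (/χ/); glottal lacks voiceless (/h/).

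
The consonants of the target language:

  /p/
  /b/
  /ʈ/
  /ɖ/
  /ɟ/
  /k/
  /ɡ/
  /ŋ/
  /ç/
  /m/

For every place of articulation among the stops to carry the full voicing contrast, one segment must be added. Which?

place of articulation  voiceless  voiced  
bilabial          p         b       
retroflex         ʈ         ɖ       
palatal           —         ɟ       
velar             k         ɡ       
The palatal row has no voiceless member, so the gap is the voiceless palatal stop /c/.

/c/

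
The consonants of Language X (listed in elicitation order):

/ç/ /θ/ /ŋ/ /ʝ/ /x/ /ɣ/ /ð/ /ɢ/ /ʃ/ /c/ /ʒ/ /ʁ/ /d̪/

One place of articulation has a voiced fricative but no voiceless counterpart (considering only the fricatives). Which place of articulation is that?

place of articulation  voiceless  voiced  
dental            θ         ð       
postalveolar      ʃ         ʒ       
palatal           ç         ʝ       
velar             x         ɣ       
uvular            —         ʁ       
Every place of articulation has a voiceless member except uvular, where /χ/ would be expected.

uvular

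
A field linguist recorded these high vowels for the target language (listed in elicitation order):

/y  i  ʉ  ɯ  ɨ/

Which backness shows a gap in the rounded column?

back

Unrounded: /i/ (front), /ɨ/ (central), /ɯ/ (back).
Rounded: /y/ (front), /ʉ/ (central).
Every backness has a rounded member except back, where /u/ would be expected.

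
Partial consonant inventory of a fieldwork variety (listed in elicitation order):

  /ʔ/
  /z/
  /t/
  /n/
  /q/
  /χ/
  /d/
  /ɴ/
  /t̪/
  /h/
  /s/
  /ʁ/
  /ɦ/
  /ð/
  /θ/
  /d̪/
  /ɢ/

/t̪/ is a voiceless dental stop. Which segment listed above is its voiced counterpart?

/d̪/

The voiced counterpart is a voiced dental stop — in this inventory, /d̪/.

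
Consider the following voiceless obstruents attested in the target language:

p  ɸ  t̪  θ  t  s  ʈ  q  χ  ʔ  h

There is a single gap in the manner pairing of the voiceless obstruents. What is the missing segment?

/ʂ/

Stop: /p/ (bilabial), /t̪/ (dental), /t/ (alveolar), /ʈ/ (retroflex), /q/ (uvular), /ʔ/ (glottal).
Fricative: /ɸ/ (bilabial), /θ/ (dental), /s/ (alveolar), /χ/ (uvular), /h/ (glottal).
The retroflex row has no fricative member, so the gap is the retroflex fricative /ʂ/.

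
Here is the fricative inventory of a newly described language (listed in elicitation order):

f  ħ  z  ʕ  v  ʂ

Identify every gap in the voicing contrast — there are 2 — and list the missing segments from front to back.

place of articulation  voiceless  voiced  
labiodental       f         v       
alveolar          —         z       
retroflex         ʂ         —       
pharyngeal        ħ         ʕ       
Gaps, from front to back: alveolar lacks voiceless (/s/); retroflex lacks voiced (/ʐ/).

/s/, /ʐ/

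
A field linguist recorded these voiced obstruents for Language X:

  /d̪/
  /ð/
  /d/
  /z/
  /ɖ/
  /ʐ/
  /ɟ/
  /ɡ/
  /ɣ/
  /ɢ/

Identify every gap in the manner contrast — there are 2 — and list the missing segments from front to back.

/ʝ/, /ʁ/

dental: stop /d̪/, fricative /ð/.
alveolar: stop /d/, fricative /z/.
retroflex: stop /ɖ/, fricative /ʐ/.
palatal: stop /ɟ/, fricative —.
velar: stop /ɡ/, fricative /ɣ/.
uvular: stop /ɢ/, fricative —.
Gaps, from front to back: palatal lacks fricative (/ʝ/); uvular lacks fricative (/ʁ/).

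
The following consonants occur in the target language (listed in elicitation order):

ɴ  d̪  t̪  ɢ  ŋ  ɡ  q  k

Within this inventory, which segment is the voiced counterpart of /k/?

/ɡ/

/k/ is a voiceless velar stop.
The voiced counterpart is a voiced velar stop — in this inventory, /ɡ/.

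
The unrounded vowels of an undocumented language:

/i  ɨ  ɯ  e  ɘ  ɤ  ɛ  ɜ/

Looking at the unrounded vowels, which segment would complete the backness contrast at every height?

high: front /i/, central /ɨ/, back /ɯ/.
high-mid: front /e/, central /ɘ/, back /ɤ/.
low-mid: front /ɛ/, central /ɜ/, back —.
The low-mid row has no back member, so the gap is the low-mid back unrounded vowel /ʌ/.

/ʌ/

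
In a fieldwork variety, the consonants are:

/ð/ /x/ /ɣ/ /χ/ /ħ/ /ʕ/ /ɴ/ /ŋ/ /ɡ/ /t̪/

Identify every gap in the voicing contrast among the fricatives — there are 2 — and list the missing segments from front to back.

Voiceless: /x/ (velar), /χ/ (uvular), /ħ/ (pharyngeal).
Voiced: /ð/ (dental), /ɣ/ (velar), /ʕ/ (pharyngeal).
Gaps, from front to back: dental lacks voiceless (/θ/); uvular lacks voiced (/ʁ/).

/θ/, /ʁ/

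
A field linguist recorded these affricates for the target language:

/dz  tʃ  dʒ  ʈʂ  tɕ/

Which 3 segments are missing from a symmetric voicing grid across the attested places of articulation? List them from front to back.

place of articulation  voiceless  voiced  
alveolar          —         dz      
postalveolar      tʃ        dʒ      
retroflex         ʈʂ        —       
alveolo-palatal   tɕ        —       
Gaps, from front to back: alveolar lacks voiceless (/ts/); retroflex lacks voiced (/ɖʐ/); alveolo-palatal lacks voiced (/dʑ/).

/ts/, /ɖʐ/, /dʑ/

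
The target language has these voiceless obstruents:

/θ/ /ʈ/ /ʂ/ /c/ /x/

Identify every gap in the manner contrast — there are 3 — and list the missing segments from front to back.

/t̪/, /ç/, /k/

Stop: /ʈ/ (retroflex), /c/ (palatal).
Fricative: /θ/ (dental), /ʂ/ (retroflex), /x/ (velar).
Gaps, from front to back: dental lacks stop (/t̪/); palatal lacks fricative (/ç/); velar lacks stop (/k/).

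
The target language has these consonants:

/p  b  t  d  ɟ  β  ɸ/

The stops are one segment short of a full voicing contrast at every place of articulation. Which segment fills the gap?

place of articulation  voiceless  voiced  
bilabial          p         b       
alveolar          t         d       
palatal           —         ɟ       
The palatal row has no voiceless member, so the gap is the voiceless palatal stop /c/.

/c/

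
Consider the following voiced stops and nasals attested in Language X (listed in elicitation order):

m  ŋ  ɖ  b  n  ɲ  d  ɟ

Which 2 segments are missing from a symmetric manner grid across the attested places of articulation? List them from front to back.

/ɳ/, /ɡ/

Oral stop: /b/ (bilabial), /d/ (alveolar), /ɖ/ (retroflex), /ɟ/ (palatal).
Nasal: /m/ (bilabial), /n/ (alveolar), /ɲ/ (palatal), /ŋ/ (velar).
Gaps, from front to back: retroflex lacks nasal (/ɳ/); velar lacks oral stop (/ɡ/).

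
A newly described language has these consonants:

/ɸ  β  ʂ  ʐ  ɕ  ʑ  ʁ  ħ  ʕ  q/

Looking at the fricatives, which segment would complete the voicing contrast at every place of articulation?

/χ/

bilabial: voiceless /ɸ/, voiced /β/.
retroflex: voiceless /ʂ/, voiced /ʐ/.
alveolo-palatal: voiceless /ɕ/, voiced /ʑ/.
uvular: voiceless —, voiced /ʁ/.
pharyngeal: voiceless /ħ/, voiced /ʕ/.
The uvular row has no voiceless member, so the gap is the voiceless uvular fricative /χ/.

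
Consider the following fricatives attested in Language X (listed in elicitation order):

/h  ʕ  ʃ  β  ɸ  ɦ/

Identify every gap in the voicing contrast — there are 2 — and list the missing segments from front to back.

bilabial: voiceless /ɸ/, voiced /β/.
postalveolar: voiceless /ʃ/, voiced —.
pharyngeal: voiceless —, voiced /ʕ/.
glottal: voiceless /h/, voiced /ɦ/.
Gaps, from front to back: postalveolar lacks voiced (/ʒ/); pharyngeal lacks voiceless (/ħ/).

/ʒ/, /ħ/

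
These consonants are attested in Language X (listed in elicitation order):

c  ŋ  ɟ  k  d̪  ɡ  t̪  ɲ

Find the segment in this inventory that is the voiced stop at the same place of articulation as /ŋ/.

/ŋ/ is a velar nasal.
The voiced stop at the same place is a voiced velar stop — in this inventory, /ɡ/.

/ɡ/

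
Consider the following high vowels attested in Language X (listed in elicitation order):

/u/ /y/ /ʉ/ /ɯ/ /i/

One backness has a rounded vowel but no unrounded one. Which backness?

central

front: unrounded /i/, rounded /y/.
central: unrounded —, rounded /ʉ/.
back: unrounded /ɯ/, rounded /u/.
Every backness has an unrounded member except central, where /ɨ/ would be expected.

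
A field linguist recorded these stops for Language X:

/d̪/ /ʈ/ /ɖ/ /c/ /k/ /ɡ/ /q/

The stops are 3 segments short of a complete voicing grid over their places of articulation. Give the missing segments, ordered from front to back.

Voiceless: /ʈ/ (retroflex), /c/ (palatal), /k/ (velar), /q/ (uvular).
Voiced: /d̪/ (dental), /ɖ/ (retroflex), /ɡ/ (velar).
Gaps, from front to back: dental lacks voiceless (/t̪/); palatal lacks voiced (/ɟ/); uvular lacks voiced (/ɢ/).

/t̪/, /ɟ/, /ɢ/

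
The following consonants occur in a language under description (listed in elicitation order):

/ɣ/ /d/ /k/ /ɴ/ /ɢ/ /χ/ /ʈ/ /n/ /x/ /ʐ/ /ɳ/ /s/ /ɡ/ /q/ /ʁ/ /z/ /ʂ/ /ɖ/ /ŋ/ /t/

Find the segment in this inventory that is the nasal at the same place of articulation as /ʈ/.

/ʈ/ is a voiceless retroflex stop.
The nasal at the same place is a retroflex nasal — in this inventory, /ɳ/.

/ɳ/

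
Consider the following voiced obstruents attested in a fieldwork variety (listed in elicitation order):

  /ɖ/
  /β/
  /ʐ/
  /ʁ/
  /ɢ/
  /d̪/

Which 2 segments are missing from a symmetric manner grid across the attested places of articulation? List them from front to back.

/b/, /ð/

Stop: /d̪/ (dental), /ɖ/ (retroflex), /ɢ/ (uvular).
Fricative: /β/ (bilabial), /ʐ/ (retroflex), /ʁ/ (uvular).
Gaps, from front to back: bilabial lacks stop (/b/); dental lacks fricative (/ð/).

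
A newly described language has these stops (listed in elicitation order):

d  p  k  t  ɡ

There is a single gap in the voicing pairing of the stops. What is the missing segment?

bilabial: voiceless /p/, voiced —.
alveolar: voiceless /t/, voiced /d/.
velar: voiceless /k/, voiced /ɡ/.
The bilabial row has no voiced member, so the gap is the voiced bilabial stop /b/.

/b/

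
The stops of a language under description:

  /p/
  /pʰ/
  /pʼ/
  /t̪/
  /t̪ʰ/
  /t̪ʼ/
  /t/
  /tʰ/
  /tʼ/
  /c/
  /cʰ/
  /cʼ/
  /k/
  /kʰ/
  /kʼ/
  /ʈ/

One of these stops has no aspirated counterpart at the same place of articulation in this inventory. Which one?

Bilabial: /p/ ~ /pʰ/ ~ /pʼ/
Dental: /t̪/ ~ /t̪ʰ/ ~ /t̪ʼ/
Alveolar: /t/ ~ /tʰ/ ~ /tʼ/
Palatal: /c/ ~ /cʰ/ ~ /cʼ/
Velar: /k/ ~ /kʰ/ ~ /kʼ/
Retroflex: only /ʈ/ (plain); no aspirated partner.
So /ʈ/ is the unpaired segment.

/ʈ/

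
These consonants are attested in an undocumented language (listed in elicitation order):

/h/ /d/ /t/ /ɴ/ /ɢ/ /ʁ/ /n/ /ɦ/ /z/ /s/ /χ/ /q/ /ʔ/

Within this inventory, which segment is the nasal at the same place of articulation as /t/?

/t/ is a voiceless alveolar stop.
The nasal at the same place is an alveolar nasal — in this inventory, /n/.

/n/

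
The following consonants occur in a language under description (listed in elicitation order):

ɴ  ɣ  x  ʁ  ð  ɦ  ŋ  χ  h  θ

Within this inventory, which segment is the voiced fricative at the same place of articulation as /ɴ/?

/ɴ/ is an uvular nasal.
The voiced fricative at the same place is a voiced uvular fricative — in this inventory, /ʁ/.

/ʁ/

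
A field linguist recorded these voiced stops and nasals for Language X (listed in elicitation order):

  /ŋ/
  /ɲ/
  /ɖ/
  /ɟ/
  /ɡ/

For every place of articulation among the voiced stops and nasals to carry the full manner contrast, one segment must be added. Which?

Oral stop: /ɖ/ (retroflex), /ɟ/ (palatal), /ɡ/ (velar).
Nasal: /ɲ/ (palatal), /ŋ/ (velar).
The retroflex row has no nasal member, so the gap is the retroflex nasal /ɳ/.

/ɳ/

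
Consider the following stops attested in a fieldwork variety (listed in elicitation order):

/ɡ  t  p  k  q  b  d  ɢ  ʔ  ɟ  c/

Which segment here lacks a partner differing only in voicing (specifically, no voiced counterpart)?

/ʔ/

Bilabial: /p/ ~ /b/
Alveolar: /t/ ~ /d/
Palatal: /c/ ~ /ɟ/
Velar: /k/ ~ /ɡ/
Uvular: /q/ ~ /ɢ/
Glottal: only /ʔ/ (voiceless); no voiced partner.
So /ʔ/ is the unpaired segment.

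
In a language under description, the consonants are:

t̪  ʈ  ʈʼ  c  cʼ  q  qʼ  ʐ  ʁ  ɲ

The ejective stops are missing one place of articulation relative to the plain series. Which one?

dental: plain /t̪/, ejective —.
retroflex: plain /ʈ/, ejective /ʈʼ/.
palatal: plain /c/, ejective /cʼ/.
uvular: plain /q/, ejective /qʼ/.
Every place of articulation has an ejective member except dental, where /t̪ʼ/ would be expected.

dental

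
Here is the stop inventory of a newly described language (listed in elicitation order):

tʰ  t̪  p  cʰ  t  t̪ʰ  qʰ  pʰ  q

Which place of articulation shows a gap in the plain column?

Plain: /p/ (bilabial), /t̪/ (dental), /t/ (alveolar), /q/ (uvular).
Aspirated: /pʰ/ (bilabial), /t̪ʰ/ (dental), /tʰ/ (alveolar), /cʰ/ (palatal), /qʰ/ (uvular).
Every place of articulation has a plain member except palatal, where /c/ would be expected.

palatal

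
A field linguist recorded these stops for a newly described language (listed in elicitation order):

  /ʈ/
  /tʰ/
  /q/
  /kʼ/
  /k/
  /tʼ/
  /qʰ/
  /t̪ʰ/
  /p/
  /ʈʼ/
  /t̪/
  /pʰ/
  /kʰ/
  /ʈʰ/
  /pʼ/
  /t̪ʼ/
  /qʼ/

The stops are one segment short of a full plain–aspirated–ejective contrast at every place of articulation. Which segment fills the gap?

place of articulation  plain     aspirated  ejective
bilabial          p         pʰ        pʼ      
dental            t̪        t̪ʰ       t̪ʼ     
alveolar          —         tʰ        tʼ      
retroflex         ʈ         ʈʰ        ʈʼ      
velar             k         kʰ        kʼ      
uvular            q         qʰ        qʼ      
The alveolar row has no plain member, so the gap is the plain alveolar stop /t/.

/t/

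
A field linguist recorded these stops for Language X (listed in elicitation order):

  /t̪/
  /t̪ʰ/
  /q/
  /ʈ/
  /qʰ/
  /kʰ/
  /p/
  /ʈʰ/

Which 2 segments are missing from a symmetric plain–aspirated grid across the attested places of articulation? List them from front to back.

/pʰ/, /k/

Plain: /p/ (bilabial), /t̪/ (dental), /ʈ/ (retroflex), /q/ (uvular).
Aspirated: /t̪ʰ/ (dental), /ʈʰ/ (retroflex), /kʰ/ (velar), /qʰ/ (uvular).
Gaps, from front to back: bilabial lacks aspirated (/pʰ/); velar lacks plain (/k/).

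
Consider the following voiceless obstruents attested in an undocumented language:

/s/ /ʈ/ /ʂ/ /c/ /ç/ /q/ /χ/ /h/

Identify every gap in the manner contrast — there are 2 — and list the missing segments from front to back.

Stop: /ʈ/ (retroflex), /c/ (palatal), /q/ (uvular).
Fricative: /s/ (alveolar), /ʂ/ (retroflex), /ç/ (palatal), /χ/ (uvular), /h/ (glottal).
Gaps, from front to back: alveolar lacks stop (/t/); glottal lacks stop (/ʔ/).

/t/, /ʔ/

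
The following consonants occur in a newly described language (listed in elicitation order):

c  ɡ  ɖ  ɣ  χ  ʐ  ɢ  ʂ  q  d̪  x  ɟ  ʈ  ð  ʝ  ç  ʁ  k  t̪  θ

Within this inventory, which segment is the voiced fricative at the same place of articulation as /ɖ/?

/ɖ/ is a voiced retroflex stop.
The voiced fricative at the same place is a voiced retroflex fricative — in this inventory, /ʐ/.

/ʐ/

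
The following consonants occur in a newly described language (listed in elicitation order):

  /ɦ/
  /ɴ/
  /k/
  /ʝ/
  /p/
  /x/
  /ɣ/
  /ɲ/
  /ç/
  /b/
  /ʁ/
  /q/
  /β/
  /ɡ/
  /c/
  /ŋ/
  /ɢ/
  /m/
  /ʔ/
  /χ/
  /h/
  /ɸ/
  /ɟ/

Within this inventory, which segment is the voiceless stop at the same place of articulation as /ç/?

/ç/ is a voiceless palatal fricative.
The voiceless stop at the same place is a voiceless palatal stop — in this inventory, /c/.

/c/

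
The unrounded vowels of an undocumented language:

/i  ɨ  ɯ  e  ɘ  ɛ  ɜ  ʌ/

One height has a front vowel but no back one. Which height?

high-mid

Front: /i/ (high), /e/ (high-mid), /ɛ/ (low-mid).
Central: /ɨ/ (high), /ɘ/ (high-mid), /ɜ/ (low-mid).
Back: /ɯ/ (high), /ʌ/ (low-mid).
Every height has a back member except high-mid, where /ɤ/ would be expected.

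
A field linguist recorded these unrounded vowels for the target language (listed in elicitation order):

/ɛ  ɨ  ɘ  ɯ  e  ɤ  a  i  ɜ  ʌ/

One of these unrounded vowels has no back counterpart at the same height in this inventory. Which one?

High: /i/ ~ /ɨ/ ~ /ɯ/
High-mid: /e/ ~ /ɘ/ ~ /ɤ/
Low-mid: /ɛ/ ~ /ɜ/ ~ /ʌ/
Low: only /a/ (front); no back partner.
So /a/ is the unpaired segment.

/a/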